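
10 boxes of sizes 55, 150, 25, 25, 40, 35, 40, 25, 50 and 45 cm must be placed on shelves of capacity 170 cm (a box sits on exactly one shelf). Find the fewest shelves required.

Total = 150 + 55 + 50 + 45 + 40 + 40 + 35 + 25 + 25 + 25 = 490 cm.
Lower bound: ⌈490/170⌉ = 3 shelves.
A packing using 3 shelves:
  shelf 1: 150 = 150
  shelf 2: 55 + 50 + 40 + 25 = 170
  shelf 3: 45 + 40 + 35 + 25 + 25 = 170
This matches the lower bound, so 3 is optimal.

3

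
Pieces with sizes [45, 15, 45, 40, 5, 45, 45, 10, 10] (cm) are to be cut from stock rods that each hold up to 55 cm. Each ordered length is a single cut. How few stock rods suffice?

Total = 45 + 45 + 45 + 45 + 40 + 15 + 10 + 10 + 5 = 260 cm.
Lower bound: ⌈260/55⌉ = 5 stock rods.
A packing using 5 stock rods:
  stock rod 1: 45 + 10 = 55
  stock rod 2: 45 + 10 = 55
  stock rod 3: 45 + 5 = 50
  stock rod 4: 45 = 45
  stock rod 5: 40 + 15 = 55
This matches the lower bound, so 5 is optimal.

5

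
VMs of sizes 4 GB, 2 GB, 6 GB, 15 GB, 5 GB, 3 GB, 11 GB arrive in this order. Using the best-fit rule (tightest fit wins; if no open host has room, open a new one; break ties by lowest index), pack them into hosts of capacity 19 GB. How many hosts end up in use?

  4 → host 1 (new)  [load 4/19]
  2 → host 1  [load 6/19]
  6 → host 1  [load 12/19]
  15 → host 2 (new)  [load 15/19]
  5 → host 1  [load 17/19]
  3 → host 2  [load 18/19]
  11 → host 3 (new)  [load 11/19]
3 hosts opened.

3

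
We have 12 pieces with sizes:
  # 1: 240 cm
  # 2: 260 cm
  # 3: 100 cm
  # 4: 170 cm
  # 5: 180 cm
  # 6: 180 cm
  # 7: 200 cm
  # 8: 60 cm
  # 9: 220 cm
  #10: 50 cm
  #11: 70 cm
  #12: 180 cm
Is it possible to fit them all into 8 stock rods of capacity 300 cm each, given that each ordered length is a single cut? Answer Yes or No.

Yes

A valid assignment using 8 stock rods:
  stock rod 1: 260 = 260
  stock rod 2: 240 + 60 = 300
  stock rod 3: 220 + 70 = 290
  stock rod 4: 200 + 100 = 300
  stock rod 5: 180 + 50 = 230
  stock rod 6: 180 = 180
  stock rod 7: 180 = 180
  stock rod 8: 170 = 170
Every load is within 300 cm, so 8 stock rods suffice.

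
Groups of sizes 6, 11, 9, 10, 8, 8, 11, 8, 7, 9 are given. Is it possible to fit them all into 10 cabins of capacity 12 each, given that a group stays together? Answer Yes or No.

Yes

A valid assignment using 10 cabins:
  cabin 1: 11 = 11
  cabin 2: 11 = 11
  cabin 3: 10 = 10
  cabin 4: 9 = 9
  cabin 5: 9 = 9
  cabin 6: 8 = 8
  cabin 7: 8 = 8
  cabin 8: 8 = 8
  cabin 9: 7 = 7
  cabin 10: 6 = 6
Every load is within 12, so 10 cabins suffice.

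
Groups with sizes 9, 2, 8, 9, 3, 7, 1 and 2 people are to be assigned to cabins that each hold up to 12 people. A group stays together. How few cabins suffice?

4

Total = 9 + 9 + 8 + 7 + 3 + 2 + 2 + 1 = 41 people.
Lower bound: ⌈41/12⌉ = 4 cabins.
A packing using 4 cabins:
  cabin 1: 9 + 3 = 12
  cabin 2: 9 + 2 + 1 = 12
  cabin 3: 8 + 2 = 10
  cabin 4: 7 = 7
This matches the lower bound, so 4 is optimal.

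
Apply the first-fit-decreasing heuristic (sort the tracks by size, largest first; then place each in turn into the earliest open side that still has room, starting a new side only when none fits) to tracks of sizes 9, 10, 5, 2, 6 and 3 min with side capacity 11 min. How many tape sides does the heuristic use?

Sorted descending: 10, 9, 6, 5, 3, 2.
  10 → side 1 (new)  [load 10/11]
  9 → side 2 (new)  [load 9/11]
  6 → side 3 (new)  [load 6/11]
  5 → side 3  [load 11/11]
  3 → side 4 (new)  [load 3/11]
  2 → side 2  [load 11/11]
4 tape sides opened.

4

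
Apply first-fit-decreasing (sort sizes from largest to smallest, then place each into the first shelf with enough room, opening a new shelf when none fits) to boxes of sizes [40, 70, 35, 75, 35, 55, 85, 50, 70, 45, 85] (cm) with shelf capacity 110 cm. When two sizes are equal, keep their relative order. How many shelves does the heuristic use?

7

Sorted descending: 85, 85, 75, 70, 70, 55, 50, 45, 40, 35, 35.
  85 → shelf 1 (new)  [load 85/110]
  85 → shelf 2 (new)  [load 85/110]
  75 → shelf 3 (new)  [load 75/110]
  70 → shelf 4 (new)  [load 70/110]
  70 → shelf 5 (new)  [load 70/110]
  55 → shelf 6 (new)  [load 55/110]
  50 → shelf 6  [load 105/110]
  45 → shelf 7 (new)  [load 45/110]
  40 → shelf 4  [load 110/110]
  35 → shelf 3  [load 110/110]
  35 → shelf 5  [load 105/110]
7 shelves opened.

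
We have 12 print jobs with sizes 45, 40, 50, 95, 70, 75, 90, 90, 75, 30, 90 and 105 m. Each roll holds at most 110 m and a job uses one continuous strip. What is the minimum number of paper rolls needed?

9

Total = 105 + 95 + 90 + 90 + 90 + 75 + 75 + 70 + 50 + 45 + 40 + 30 = 855 m.
Lower bound: ⌈855/110⌉ = 8 paper rolls.
A packing using 9 paper rolls:
  roll 1: 105 = 105
  roll 2: 95 = 95
  roll 3: 90 = 90
  roll 4: 90 = 90
  roll 5: 90 = 90
  roll 6: 75 + 30 = 105
  roll 7: 75 = 75
  roll 8: 70 + 40 = 110
  roll 9: 50 + 45 = 95
No arrangement into 8 paper rolls stays within capacity, so 9 is optimal.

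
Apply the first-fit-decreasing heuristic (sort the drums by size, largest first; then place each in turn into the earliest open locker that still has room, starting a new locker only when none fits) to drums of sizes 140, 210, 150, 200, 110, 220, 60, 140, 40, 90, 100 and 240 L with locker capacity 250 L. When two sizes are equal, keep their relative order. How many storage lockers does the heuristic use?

Sorted descending: 240, 220, 210, 200, 150, 140, 140, 110, 100, 90, 60, 40.
  240 → locker 1 (new)  [load 240/250]
  220 → locker 2 (new)  [load 220/250]
  210 → locker 3 (new)  [load 210/250]
  200 → locker 4 (new)  [load 200/250]
  150 → locker 5 (new)  [load 150/250]
  140 → locker 6 (new)  [load 140/250]
  140 → locker 7 (new)  [load 140/250]
  110 → locker 6  [load 250/250]
  100 → locker 5  [load 250/250]
  90 → locker 7  [load 230/250]
  60 → locker 8 (new)  [load 60/250]
  40 → locker 3  [load 250/250]
8 storage lockers opened.

8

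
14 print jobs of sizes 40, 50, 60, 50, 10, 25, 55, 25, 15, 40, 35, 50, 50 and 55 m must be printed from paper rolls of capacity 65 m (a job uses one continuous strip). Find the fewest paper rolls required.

Total = 60 + 55 + 55 + 50 + 50 + 50 + 50 + 40 + 40 + 35 + 25 + 25 + 15 + 10 = 560 m.
Lower bound: ⌈560/65⌉ = 9 paper rolls.
Also, 10 print jobs each exceed 65/2 m, and no two of those can share a roll, so at least 10 paper rolls are needed.
A packing using 10 paper rolls:
  roll 1: 60 = 60
  roll 2: 55 + 10 = 65
  roll 3: 55 = 55
  roll 4: 50 + 15 = 65
  roll 5: 50 = 50
  roll 6: 50 = 50
  roll 7: 50 = 50
  roll 8: 40 + 25 = 65
  roll 9: 40 + 25 = 65
  roll 10: 35 = 35
This matches the lower bound, so 10 is optimal.

10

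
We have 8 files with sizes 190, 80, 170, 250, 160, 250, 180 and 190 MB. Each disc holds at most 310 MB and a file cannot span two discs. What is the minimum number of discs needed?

Total = 250 + 250 + 190 + 190 + 180 + 170 + 160 + 80 = 1470 MB.
Lower bound: ⌈1470/310⌉ = 5 discs.
Also, 7 files each exceed 155 MB, and no two of those can share a disc, so at least 7 discs are needed.
A packing using 7 discs:
  disc 1: 250 = 250
  disc 2: 250 = 250
  disc 3: 190 + 80 = 270
  disc 4: 190 = 190
  disc 5: 180 = 180
  disc 6: 170 = 170
  disc 7: 160 = 160
This matches the lower bound, so 7 is optimal.

7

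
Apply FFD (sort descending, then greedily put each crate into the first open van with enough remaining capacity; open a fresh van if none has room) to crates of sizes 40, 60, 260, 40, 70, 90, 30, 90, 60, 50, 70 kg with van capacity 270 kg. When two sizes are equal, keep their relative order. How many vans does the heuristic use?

4

Sorted descending: 260, 90, 90, 70, 70, 60, 60, 50, 40, 40, 30.
  260 → van 1 (new)  [load 260/270]
  90 → van 2 (new)  [load 90/270]
  90 → van 2  [load 180/270]
  70 → van 2  [load 250/270]
  70 → van 3 (new)  [load 70/270]
  60 → van 3  [load 130/270]
  60 → van 3  [load 190/270]
  50 → van 3  [load 240/270]
  40 → van 4 (new)  [load 40/270]
  40 → van 4  [load 80/270]
  30 → van 3  [load 270/270]
4 vans opened.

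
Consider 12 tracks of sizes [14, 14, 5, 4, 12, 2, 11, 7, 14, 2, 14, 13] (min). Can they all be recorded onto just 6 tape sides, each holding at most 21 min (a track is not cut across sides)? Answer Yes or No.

No

Total = 112 min; ⌈112/21⌉ = 6.
7 tracks each exceed half the capacity and cannot share a side, forcing at least 7 tape sides.
At least 7 tape sides are required, but only 6 are allowed.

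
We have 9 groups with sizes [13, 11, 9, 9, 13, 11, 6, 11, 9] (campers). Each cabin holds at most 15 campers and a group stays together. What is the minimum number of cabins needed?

Total = 13 + 13 + 11 + 11 + 11 + 9 + 9 + 9 + 6 = 92 campers.
Lower bound: ⌈92/15⌉ = 7 cabins.
Also, 8 groups each exceed 15/2 campers, and no two of those can share a cabin, so at least 8 cabins are needed.
A packing using 8 cabins:
  cabin 1: 13 = 13
  cabin 2: 13 = 13
  cabin 3: 11 = 11
  cabin 4: 11 = 11
  cabin 5: 11 = 11
  cabin 6: 9 + 6 = 15
  cabin 7: 9 = 9
  cabin 8: 9 = 9
This matches the lower bound, so 8 is optimal.

8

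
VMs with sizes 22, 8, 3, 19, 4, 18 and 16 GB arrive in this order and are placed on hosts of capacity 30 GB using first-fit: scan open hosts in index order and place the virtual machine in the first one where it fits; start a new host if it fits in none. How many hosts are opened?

  22 → host 1 (new)  [load 22/30]
  8 → host 1  [load 30/30]
  3 → host 2 (new)  [load 3/30]
  19 → host 2  [load 22/30]
  4 → host 2  [load 26/30]
  18 → host 3 (new)  [load 18/30]
  16 → host 4 (new)  [load 16/30]
4 hosts opened.

4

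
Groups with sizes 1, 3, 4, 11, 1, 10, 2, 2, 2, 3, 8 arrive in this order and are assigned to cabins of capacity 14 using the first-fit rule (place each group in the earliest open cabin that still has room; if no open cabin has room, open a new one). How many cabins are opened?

4

  1 → cabin 1 (new)  [load 1/14]
  3 → cabin 1  [load 4/14]
  4 → cabin 1  [load 8/14]
  11 → cabin 2 (new)  [load 11/14]
  1 → cabin 1  [load 9/14]
  10 → cabin 3 (new)  [load 10/14]
  2 → cabin 1  [load 11/14]
  2 → cabin 1  [load 13/14]
  2 → cabin 2  [load 13/14]
  3 → cabin 3  [load 13/14]
  8 → cabin 4 (new)  [load 8/14]
4 cabins opened.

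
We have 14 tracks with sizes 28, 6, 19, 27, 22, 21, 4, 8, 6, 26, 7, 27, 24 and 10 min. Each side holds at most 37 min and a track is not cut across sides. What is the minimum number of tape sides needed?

Total = 28 + 27 + 27 + 26 + 24 + 22 + 21 + 19 + 10 + 8 + 7 + 6 + 6 + 4 = 235 min.
Lower bound: ⌈235/37⌉ = 7 tape sides.
Also, 8 tracks each exceed 37/2 min, and no two of those can share a side, so at least 8 tape sides are needed.
A packing using 8 tape sides:
  side 1: 28 + 8 = 36
  side 2: 27 + 10 = 37
  side 3: 27 + 7 = 34
  side 4: 26 + 6 + 4 = 36
  side 5: 24 + 6 = 30
  side 6: 22 = 22
  side 7: 21 = 21
  side 8: 19 = 19
This matches the lower bound, so 8 is optimal.

8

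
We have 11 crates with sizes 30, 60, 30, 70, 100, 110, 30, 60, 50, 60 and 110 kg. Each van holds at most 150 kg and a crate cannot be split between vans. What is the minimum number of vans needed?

Total = 110 + 110 + 100 + 70 + 60 + 60 + 60 + 50 + 30 + 30 + 30 = 710 kg.
Lower bound: ⌈710/150⌉ = 5 vans.
A packing using 5 vans:
  van 1: 110 + 30 = 140
  van 2: 110 + 30 = 140
  van 3: 100 + 50 = 150
  van 4: 70 + 60 = 130
  van 5: 60 + 60 + 30 = 150
This matches the lower bound, so 5 is optimal.

5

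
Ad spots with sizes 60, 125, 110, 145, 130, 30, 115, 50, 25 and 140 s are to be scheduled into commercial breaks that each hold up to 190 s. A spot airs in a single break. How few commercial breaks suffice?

6

Total = 145 + 140 + 130 + 125 + 115 + 110 + 60 + 50 + 30 + 25 = 930 s.
Lower bound: ⌈930/190⌉ = 5 commercial breaks.
Also, 6 ad spots each exceed 95 s, and no two of those can share a break, so at least 6 commercial breaks are needed.
A packing using 6 commercial breaks:
  break 1: 145 + 30 = 175
  break 2: 140 + 50 = 190
  break 3: 130 + 60 = 190
  break 4: 125 + 25 = 150
  break 5: 115 = 115
  break 6: 110 = 110
This matches the lower bound, so 6 is optimal.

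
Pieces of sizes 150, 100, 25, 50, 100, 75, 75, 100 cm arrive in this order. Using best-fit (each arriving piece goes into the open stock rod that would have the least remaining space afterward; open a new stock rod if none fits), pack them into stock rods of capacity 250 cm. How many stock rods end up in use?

3

  150 → stock rod 1 (new)  [load 150/250]
  100 → stock rod 1  [load 250/250]
  25 → stock rod 2 (new)  [load 25/250]
  50 → stock rod 2  [load 75/250]
  100 → stock rod 2  [load 175/250]
  75 → stock rod 2  [load 250/250]
  75 → stock rod 3 (new)  [load 75/250]
  100 → stock rod 3  [load 175/250]
3 stock rods opened.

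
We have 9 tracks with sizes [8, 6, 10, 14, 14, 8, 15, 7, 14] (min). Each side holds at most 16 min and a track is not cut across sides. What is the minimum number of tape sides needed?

7

Total = 15 + 14 + 14 + 14 + 10 + 8 + 8 + 7 + 6 = 96 min.
Lower bound: ⌈96/16⌉ = 6 tape sides.
A packing using 7 tape sides:
  side 1: 15 = 15
  side 2: 14 = 14
  side 3: 14 = 14
  side 4: 14 = 14
  side 5: 10 + 6 = 16
  side 6: 8 + 8 = 16
  side 7: 7 = 7
No arrangement into 6 tape sides stays within capacity, so 7 is optimal.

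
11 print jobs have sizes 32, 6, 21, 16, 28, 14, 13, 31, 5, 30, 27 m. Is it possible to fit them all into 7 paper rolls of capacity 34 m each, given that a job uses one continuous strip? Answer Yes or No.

Yes

A valid assignment using 7 paper rolls:
  roll 1: 32 = 32
  roll 2: 31 = 31
  roll 3: 30 = 30
  roll 4: 28 + 6 = 34
  roll 5: 27 + 5 = 32
  roll 6: 21 + 13 = 34
  roll 7: 16 + 14 = 30
Every load is within 34 m, so 7 paper rolls suffice.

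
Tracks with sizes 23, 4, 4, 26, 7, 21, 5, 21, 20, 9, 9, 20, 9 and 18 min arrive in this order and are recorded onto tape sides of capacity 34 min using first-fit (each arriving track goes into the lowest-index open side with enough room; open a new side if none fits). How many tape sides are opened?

  23 → side 1 (new)  [load 23/34]
  4 → side 1  [load 27/34]
  4 → side 1  [load 31/34]
  26 → side 2 (new)  [load 26/34]
  7 → side 2  [load 33/34]
  21 → side 3 (new)  [load 21/34]
  5 → side 3  [load 26/34]
  21 → side 4 (new)  [load 21/34]
  20 → side 5 (new)  [load 20/34]
  9 → side 4  [load 30/34]
  9 → side 5  [load 29/34]
  20 → side 6 (new)  [load 20/34]
  9 → side 6  [load 29/34]
  18 → side 7 (new)  [load 18/34]
7 tape sides opened.

7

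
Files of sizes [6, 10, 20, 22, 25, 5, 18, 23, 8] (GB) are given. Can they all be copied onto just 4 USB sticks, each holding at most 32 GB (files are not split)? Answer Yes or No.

No

Total = 137 GB; ⌈137/32⌉ = 5.
At least 5 USB sticks are required, but only 4 are allowed.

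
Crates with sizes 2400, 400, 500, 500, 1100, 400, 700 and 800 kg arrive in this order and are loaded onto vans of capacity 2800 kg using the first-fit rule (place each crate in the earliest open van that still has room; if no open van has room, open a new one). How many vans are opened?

3

  2400 → van 1 (new)  [load 2400/2800]
  400 → van 1  [load 2800/2800]
  500 → van 2 (new)  [load 500/2800]
  500 → van 2  [load 1000/2800]
  1100 → van 2  [load 2100/2800]
  400 → van 2  [load 2500/2800]
  700 → van 3 (new)  [load 700/2800]
  800 → van 3  [load 1500/2800]
3 vans opened.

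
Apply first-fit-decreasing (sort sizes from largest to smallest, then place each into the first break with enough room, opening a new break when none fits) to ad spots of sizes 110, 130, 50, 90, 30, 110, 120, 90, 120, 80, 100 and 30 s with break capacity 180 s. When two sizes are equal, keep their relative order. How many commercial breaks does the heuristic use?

Sorted descending: 130, 120, 120, 110, 110, 100, 90, 90, 80, 50, 30, 30.
  130 → break 1 (new)  [load 130/180]
  120 → break 2 (new)  [load 120/180]
  120 → break 3 (new)  [load 120/180]
  110 → break 4 (new)  [load 110/180]
  110 → break 5 (new)  [load 110/180]
  100 → break 6 (new)  [load 100/180]
  90 → break 7 (new)  [load 90/180]
  90 → break 7  [load 180/180]
  80 → break 6  [load 180/180]
  50 → break 1  [load 180/180]
  30 → break 2  [load 150/180]
  30 → break 2  [load 180/180]
7 commercial breaks opened.

7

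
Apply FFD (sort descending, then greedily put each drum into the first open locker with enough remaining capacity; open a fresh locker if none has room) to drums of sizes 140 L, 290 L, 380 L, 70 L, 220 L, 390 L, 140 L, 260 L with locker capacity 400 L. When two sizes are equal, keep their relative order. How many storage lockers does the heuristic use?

5

Sorted descending: 390, 380, 290, 260, 220, 140, 140, 70.
  390 → locker 1 (new)  [load 390/400]
  380 → locker 2 (new)  [load 380/400]
  290 → locker 3 (new)  [load 290/400]
  260 → locker 4 (new)  [load 260/400]
  220 → locker 5 (new)  [load 220/400]
  140 → locker 4  [load 400/400]
  140 → locker 5  [load 360/400]
  70 → locker 3  [load 360/400]
5 storage lockers opened.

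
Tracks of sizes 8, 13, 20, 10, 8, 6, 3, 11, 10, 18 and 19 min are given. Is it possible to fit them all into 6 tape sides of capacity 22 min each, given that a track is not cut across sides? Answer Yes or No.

Total = 126 min; ⌈126/22⌉ = 6.
The bound of 6 does not rule out 6, but exhaustive search shows no assignment into 6 tape sides of capacity 22 min exists — the minimum is 7.

No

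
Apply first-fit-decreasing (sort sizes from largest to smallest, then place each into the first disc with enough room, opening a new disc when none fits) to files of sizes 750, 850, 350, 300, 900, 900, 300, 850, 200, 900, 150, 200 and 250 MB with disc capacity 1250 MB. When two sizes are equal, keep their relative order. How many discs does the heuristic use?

6

Sorted descending: 900, 900, 900, 850, 850, 750, 350, 300, 300, 250, 200, 200, 150.
  900 → disc 1 (new)  [load 900/1250]
  900 → disc 2 (new)  [load 900/1250]
  900 → disc 3 (new)  [load 900/1250]
  850 → disc 4 (new)  [load 850/1250]
  850 → disc 5 (new)  [load 850/1250]
  750 → disc 6 (new)  [load 750/1250]
  350 → disc 1  [load 1250/1250]
  300 → disc 2  [load 1200/1250]
  300 → disc 3  [load 1200/1250]
  250 → disc 4  [load 1100/1250]
  200 → disc 5  [load 1050/1250]
  200 → disc 5  [load 1250/1250]
  150 → disc 4  [load 1250/1250]
6 discs opened.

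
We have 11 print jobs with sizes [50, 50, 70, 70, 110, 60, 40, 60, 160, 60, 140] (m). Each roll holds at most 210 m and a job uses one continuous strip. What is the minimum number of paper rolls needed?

Total = 160 + 140 + 110 + 70 + 70 + 60 + 60 + 60 + 50 + 50 + 40 = 870 m.
Lower bound: ⌈870/210⌉ = 5 paper rolls.
A packing using 5 paper rolls:
  roll 1: 160 + 50 = 210
  roll 2: 140 + 70 = 210
  roll 3: 110 + 70 = 180
  roll 4: 60 + 60 + 60 = 180
  roll 5: 50 + 40 = 90
This matches the lower bound, so 5 is optimal.

5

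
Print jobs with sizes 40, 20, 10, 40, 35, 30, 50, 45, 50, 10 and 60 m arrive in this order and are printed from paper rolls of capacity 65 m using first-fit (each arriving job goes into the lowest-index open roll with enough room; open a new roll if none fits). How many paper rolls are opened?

  40 → roll 1 (new)  [load 40/65]
  20 → roll 1  [load 60/65]
  10 → roll 2 (new)  [load 10/65]
  40 → roll 2  [load 50/65]
  35 → roll 3 (new)  [load 35/65]
  30 → roll 3  [load 65/65]
  50 → roll 4 (new)  [load 50/65]
  45 → roll 5 (new)  [load 45/65]
  50 → roll 6 (new)  [load 50/65]
  10 → roll 2  [load 60/65]
  60 → roll 7 (new)  [load 60/65]
7 paper rolls opened.

7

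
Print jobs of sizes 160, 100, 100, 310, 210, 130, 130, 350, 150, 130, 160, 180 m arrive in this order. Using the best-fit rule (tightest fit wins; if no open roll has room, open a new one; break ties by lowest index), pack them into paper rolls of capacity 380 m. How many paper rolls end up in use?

  160 → roll 1 (new)  [load 160/380]
  100 → roll 1  [load 260/380]
  100 → roll 1  [load 360/380]
  310 → roll 2 (new)  [load 310/380]
  210 → roll 3 (new)  [load 210/380]
  130 → roll 3  [load 340/380]
  130 → roll 4 (new)  [load 130/380]
  350 → roll 5 (new)  [load 350/380]
  150 → roll 4  [load 280/380]
  130 → roll 6 (new)  [load 130/380]
  160 → roll 6  [load 290/380]
  180 → roll 7 (new)  [load 180/380]
7 paper rolls opened.

7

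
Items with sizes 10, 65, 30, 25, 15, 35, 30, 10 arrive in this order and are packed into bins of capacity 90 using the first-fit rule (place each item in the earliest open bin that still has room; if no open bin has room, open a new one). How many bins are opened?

  10 → bin 1 (new)  [load 10/90]
  65 → bin 1  [load 75/90]
  30 → bin 2 (new)  [load 30/90]
  25 → bin 2  [load 55/90]
  15 → bin 1  [load 90/90]
  35 → bin 2  [load 90/90]
  30 → bin 3 (new)  [load 30/90]
  10 → bin 3  [load 40/90]
3 bins opened.

3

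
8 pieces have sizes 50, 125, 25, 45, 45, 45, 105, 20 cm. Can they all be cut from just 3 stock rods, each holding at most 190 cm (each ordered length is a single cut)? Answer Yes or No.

Yes

A valid assignment using 3 stock rods:
  stock rod 1: 125 + 50 = 175
  stock rod 2: 105 + 45 + 25 = 175
  stock rod 3: 45 + 45 + 20 = 110
Every load is within 190 cm, so 3 stock rods suffice.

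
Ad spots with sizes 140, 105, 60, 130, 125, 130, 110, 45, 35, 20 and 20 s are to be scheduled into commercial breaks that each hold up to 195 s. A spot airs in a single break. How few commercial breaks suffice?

6

Total = 140 + 130 + 130 + 125 + 110 + 105 + 60 + 45 + 35 + 20 + 20 = 920 s.
Lower bound: ⌈920/195⌉ = 5 commercial breaks.
Also, 6 ad spots each exceed 195/2 s, and no two of those can share a break, so at least 6 commercial breaks are needed.
A packing using 6 commercial breaks:
  break 1: 140 + 45 = 185
  break 2: 130 + 60 = 190
  break 3: 130 + 35 + 20 = 185
  break 4: 125 + 20 = 145
  break 5: 110 = 110
  break 6: 105 = 105
This matches the lower bound, so 6 is optimal.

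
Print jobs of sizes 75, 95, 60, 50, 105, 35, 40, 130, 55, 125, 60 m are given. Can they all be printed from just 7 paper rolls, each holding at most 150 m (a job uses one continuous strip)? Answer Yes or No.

Yes

A valid assignment using 6 paper rolls:
  roll 1: 130 = 130
  roll 2: 125 = 125
  roll 3: 105 + 40 = 145
  roll 4: 95 + 55 = 150
  roll 5: 75 + 60 = 135
  roll 6: 60 + 50 + 35 = 145
That uses only 6 ≤ 7, so 7 paper rolls are enough.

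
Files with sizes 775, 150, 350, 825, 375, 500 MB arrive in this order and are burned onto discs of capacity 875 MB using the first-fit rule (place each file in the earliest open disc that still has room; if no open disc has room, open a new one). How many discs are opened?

  775 → disc 1 (new)  [load 775/875]
  150 → disc 2 (new)  [load 150/875]
  350 → disc 2  [load 500/875]
  825 → disc 3 (new)  [load 825/875]
  375 → disc 2  [load 875/875]
  500 → disc 4 (new)  [load 500/875]
4 discs opened.

4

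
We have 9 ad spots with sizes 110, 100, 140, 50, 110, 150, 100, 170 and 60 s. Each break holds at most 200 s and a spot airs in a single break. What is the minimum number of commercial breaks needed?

6

Total = 170 + 150 + 140 + 110 + 110 + 100 + 100 + 60 + 50 = 990 s.
Lower bound: ⌈990/200⌉ = 5 commercial breaks.
A packing using 6 commercial breaks:
  break 1: 170 = 170
  break 2: 150 + 50 = 200
  break 3: 140 + 60 = 200
  break 4: 110 = 110
  break 5: 110 = 110
  break 6: 100 + 100 = 200
No arrangement into 5 commercial breaks stays within capacity, so 6 is optimal.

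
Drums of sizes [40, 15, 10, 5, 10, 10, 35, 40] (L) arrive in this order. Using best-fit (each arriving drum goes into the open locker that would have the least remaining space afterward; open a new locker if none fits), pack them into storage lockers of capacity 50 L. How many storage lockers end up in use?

4

  40 → locker 1 (new)  [load 40/50]
  15 → locker 2 (new)  [load 15/50]
  10 → locker 1  [load 50/50]
  5 → locker 2  [load 20/50]
  10 → locker 2  [load 30/50]
  10 → locker 2  [load 40/50]
  35 → locker 3 (new)  [load 35/50]
  40 → locker 4 (new)  [load 40/50]
4 storage lockers opened.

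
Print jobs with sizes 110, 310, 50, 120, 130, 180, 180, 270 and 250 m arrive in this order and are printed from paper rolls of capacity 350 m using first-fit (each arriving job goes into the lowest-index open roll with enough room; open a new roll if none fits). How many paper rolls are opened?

6

  110 → roll 1 (new)  [load 110/350]
  310 → roll 2 (new)  [load 310/350]
  50 → roll 1  [load 160/350]
  120 → roll 1  [load 280/350]
  130 → roll 3 (new)  [load 130/350]
  180 → roll 3  [load 310/350]
  180 → roll 4 (new)  [load 180/350]
  270 → roll 5 (new)  [load 270/350]
  250 → roll 6 (new)  [load 250/350]
6 paper rolls opened.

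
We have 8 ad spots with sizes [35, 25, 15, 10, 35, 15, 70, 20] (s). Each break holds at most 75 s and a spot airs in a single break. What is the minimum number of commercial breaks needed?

Total = 70 + 35 + 35 + 25 + 20 + 15 + 15 + 10 = 225 s.
Lower bound: ⌈225/75⌉ = 3 commercial breaks.
A packing using 4 commercial breaks:
  break 1: 70 = 70
  break 2: 35 + 35 = 70
  break 3: 25 + 20 + 15 + 15 = 75
  break 4: 10 = 10
No arrangement into 3 commercial breaks stays within capacity, so 4 is optimal.

4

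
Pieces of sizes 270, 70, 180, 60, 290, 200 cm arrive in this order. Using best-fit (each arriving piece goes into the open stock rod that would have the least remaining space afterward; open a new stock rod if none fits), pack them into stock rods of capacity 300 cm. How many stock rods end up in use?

4

  270 → stock rod 1 (new)  [load 270/300]
  70 → stock rod 2 (new)  [load 70/300]
  180 → stock rod 2  [load 250/300]
  60 → stock rod 3 (new)  [load 60/300]
  290 → stock rod 4 (new)  [load 290/300]
  200 → stock rod 3  [load 260/300]
4 stock rods opened.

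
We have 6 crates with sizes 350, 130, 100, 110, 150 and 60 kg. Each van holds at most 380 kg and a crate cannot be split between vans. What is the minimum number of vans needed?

3

Total = 350 + 150 + 130 + 110 + 100 + 60 = 900 kg.
Lower bound: ⌈900/380⌉ = 3 vans.
A packing using 3 vans:
  van 1: 350 = 350
  van 2: 150 + 130 + 100 = 380
  van 3: 110 + 60 = 170
This matches the lower bound, so 3 is optimal.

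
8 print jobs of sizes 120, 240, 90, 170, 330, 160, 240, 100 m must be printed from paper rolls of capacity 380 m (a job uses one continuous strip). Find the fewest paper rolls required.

Total = 330 + 240 + 240 + 170 + 160 + 120 + 100 + 90 = 1450 m.
Lower bound: ⌈1450/380⌉ = 4 paper rolls.
A packing using 5 paper rolls:
  roll 1: 330 = 330
  roll 2: 240 + 120 = 360
  roll 3: 240 + 100 = 340
  roll 4: 170 + 160 = 330
  roll 5: 90 = 90
No arrangement into 4 paper rolls stays within capacity, so 5 is optimal.

5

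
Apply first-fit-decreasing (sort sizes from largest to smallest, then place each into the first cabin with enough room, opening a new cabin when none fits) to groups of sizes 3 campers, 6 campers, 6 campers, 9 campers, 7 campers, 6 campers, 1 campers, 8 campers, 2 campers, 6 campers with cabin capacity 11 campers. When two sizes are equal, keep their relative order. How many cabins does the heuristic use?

Sorted descending: 9, 8, 7, 6, 6, 6, 6, 3, 2, 1.
  9 → cabin 1 (new)  [load 9/11]
  8 → cabin 2 (new)  [load 8/11]
  7 → cabin 3 (new)  [load 7/11]
  6 → cabin 4 (new)  [load 6/11]
  6 → cabin 5 (new)  [load 6/11]
  6 → cabin 6 (new)  [load 6/11]
  6 → cabin 7 (new)  [load 6/11]
  3 → cabin 2  [load 11/11]
  2 → cabin 1  [load 11/11]
  1 → cabin 3  [load 8/11]
7 cabins opened.

7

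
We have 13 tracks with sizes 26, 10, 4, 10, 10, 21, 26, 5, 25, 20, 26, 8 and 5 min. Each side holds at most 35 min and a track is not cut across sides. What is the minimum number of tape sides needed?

6

Total = 26 + 26 + 26 + 25 + 21 + 20 + 10 + 10 + 10 + 8 + 5 + 5 + 4 = 196 min.
Lower bound: ⌈196/35⌉ = 6 tape sides.
A packing using 6 tape sides:
  side 1: 26 + 8 = 34
  side 2: 26 + 5 + 4 = 35
  side 3: 26 + 5 = 31
  side 4: 25 + 10 = 35
  side 5: 21 + 10 = 31
  side 6: 20 + 10 = 30
This matches the lower bound, so 6 is optimal.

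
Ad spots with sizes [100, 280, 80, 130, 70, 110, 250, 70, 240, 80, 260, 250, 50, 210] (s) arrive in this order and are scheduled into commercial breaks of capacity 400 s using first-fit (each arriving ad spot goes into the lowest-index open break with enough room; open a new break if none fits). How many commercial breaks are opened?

  100 → break 1 (new)  [load 100/400]
  280 → break 1  [load 380/400]
  80 → break 2 (new)  [load 80/400]
  130 → break 2  [load 210/400]
  70 → break 2  [load 280/400]
  110 → break 2  [load 390/400]
  250 → break 3 (new)  [load 250/400]
  70 → break 3  [load 320/400]
  240 → break 4 (new)  [load 240/400]
  80 → break 3  [load 400/400]
  260 → break 5 (new)  [load 260/400]
  250 → break 6 (new)  [load 250/400]
  50 → break 4  [load 290/400]
  210 → break 7 (new)  [load 210/400]
7 commercial breaks opened.

7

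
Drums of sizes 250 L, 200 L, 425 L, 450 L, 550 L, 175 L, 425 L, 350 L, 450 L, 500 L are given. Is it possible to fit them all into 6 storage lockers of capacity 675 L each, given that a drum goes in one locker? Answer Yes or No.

No

Total = 3775 L; ⌈3775/675⌉ = 6.
7 drums each exceed half the capacity and cannot share a locker, forcing at least 7 storage lockers.
At least 7 storage lockers are required, but only 6 are allowed.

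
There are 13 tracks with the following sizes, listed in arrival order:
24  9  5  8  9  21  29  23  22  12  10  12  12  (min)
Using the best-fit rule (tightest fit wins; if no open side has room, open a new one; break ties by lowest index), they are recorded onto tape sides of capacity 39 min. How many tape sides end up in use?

6

  24 → side 1 (new)  [load 24/39]
  9 → side 1  [load 33/39]
  5 → side 1  [load 38/39]
  8 → side 2 (new)  [load 8/39]
  9 → side 2  [load 17/39]
  21 → side 2  [load 38/39]
  29 → side 3 (new)  [load 29/39]
  23 → side 4 (new)  [load 23/39]
  22 → side 5 (new)  [load 22/39]
  12 → side 4  [load 35/39]
  10 → side 3  [load 39/39]
  12 → side 5  [load 34/39]
  12 → side 6 (new)  [load 12/39]
6 tape sides opened.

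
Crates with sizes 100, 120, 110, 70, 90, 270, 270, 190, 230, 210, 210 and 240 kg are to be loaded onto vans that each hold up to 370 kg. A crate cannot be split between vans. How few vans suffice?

Total = 270 + 270 + 240 + 230 + 210 + 210 + 190 + 120 + 110 + 100 + 90 + 70 = 2110 kg.
Lower bound: ⌈2110/370⌉ = 6 vans.
Also, 7 crates each exceed 185 kg, and no two of those can share a van, so at least 7 vans are needed.
A packing using 7 vans:
  van 1: 270 + 100 = 370
  van 2: 270 + 90 = 360
  van 3: 240 + 120 = 360
  van 4: 230 + 110 = 340
  van 5: 210 + 70 = 280
  van 6: 210 = 210
  van 7: 190 = 190
This matches the lower bound, so 7 is optimal.

7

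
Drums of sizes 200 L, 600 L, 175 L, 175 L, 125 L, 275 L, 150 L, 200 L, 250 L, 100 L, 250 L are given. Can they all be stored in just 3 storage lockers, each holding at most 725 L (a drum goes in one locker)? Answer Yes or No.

Total = 2500 L; ⌈2500/725⌉ = 4.
At least 4 storage lockers are required, but only 3 are allowed.

No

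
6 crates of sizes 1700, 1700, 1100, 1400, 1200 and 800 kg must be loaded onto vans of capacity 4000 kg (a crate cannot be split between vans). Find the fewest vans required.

2

Total = 1700 + 1700 + 1400 + 1200 + 1100 + 800 = 7900 kg.
Lower bound: ⌈7900/4000⌉ = 2 vans.
A packing using 2 vans:
  van 1: 1700 + 1400 + 800 = 3900
  van 2: 1700 + 1200 + 1100 = 4000
This matches the lower bound, so 2 is optimal.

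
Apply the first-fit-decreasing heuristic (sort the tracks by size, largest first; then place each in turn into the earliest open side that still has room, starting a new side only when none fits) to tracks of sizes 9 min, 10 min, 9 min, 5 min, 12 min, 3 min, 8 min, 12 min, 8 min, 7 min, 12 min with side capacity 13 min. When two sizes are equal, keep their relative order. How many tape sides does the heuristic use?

9

Sorted descending: 12, 12, 12, 10, 9, 9, 8, 8, 7, 5, 3.
  12 → side 1 (new)  [load 12/13]
  12 → side 2 (new)  [load 12/13]
  12 → side 3 (new)  [load 12/13]
  10 → side 4 (new)  [load 10/13]
  9 → side 5 (new)  [load 9/13]
  9 → side 6 (new)  [load 9/13]
  8 → side 7 (new)  [load 8/13]
  8 → side 8 (new)  [load 8/13]
  7 → side 9 (new)  [load 7/13]
  5 → side 7  [load 13/13]
  3 → side 4  [load 13/13]
9 tape sides opened.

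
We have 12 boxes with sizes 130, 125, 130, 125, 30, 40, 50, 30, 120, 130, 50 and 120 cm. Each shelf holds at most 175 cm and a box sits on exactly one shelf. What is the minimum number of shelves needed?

Total = 130 + 130 + 130 + 125 + 125 + 120 + 120 + 50 + 50 + 40 + 30 + 30 = 1080 cm.
Lower bound: ⌈1080/175⌉ = 7 shelves.
A packing using 7 shelves:
  shelf 1: 130 + 40 = 170
  shelf 2: 130 + 30 = 160
  shelf 3: 130 + 30 = 160
  shelf 4: 125 + 50 = 175
  shelf 5: 125 + 50 = 175
  shelf 6: 120 = 120
  shelf 7: 120 = 120
This matches the lower bound, so 7 is optimal.

7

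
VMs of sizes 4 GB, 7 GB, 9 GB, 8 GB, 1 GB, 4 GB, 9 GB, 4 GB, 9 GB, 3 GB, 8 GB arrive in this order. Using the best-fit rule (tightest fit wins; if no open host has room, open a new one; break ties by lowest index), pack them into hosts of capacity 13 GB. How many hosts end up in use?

6

  4 → host 1 (new)  [load 4/13]
  7 → host 1  [load 11/13]
  9 → host 2 (new)  [load 9/13]
  8 → host 3 (new)  [load 8/13]
  1 → host 1  [load 12/13]
  4 → host 2  [load 13/13]
  9 → host 4 (new)  [load 9/13]
  4 → host 4  [load 13/13]
  9 → host 5 (new)  [load 9/13]
  3 → host 5  [load 12/13]
  8 → host 6 (new)  [load 8/13]
6 hosts opened.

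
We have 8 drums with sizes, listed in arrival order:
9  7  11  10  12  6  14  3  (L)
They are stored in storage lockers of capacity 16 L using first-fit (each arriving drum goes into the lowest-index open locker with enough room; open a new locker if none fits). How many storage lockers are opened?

5

  9 → locker 1 (new)  [load 9/16]
  7 → locker 1  [load 16/16]
  11 → locker 2 (new)  [load 11/16]
  10 → locker 3 (new)  [load 10/16]
  12 → locker 4 (new)  [load 12/16]
  6 → locker 3  [load 16/16]
  14 → locker 5 (new)  [load 14/16]
  3 → locker 2  [load 14/16]
5 storage lockers opened.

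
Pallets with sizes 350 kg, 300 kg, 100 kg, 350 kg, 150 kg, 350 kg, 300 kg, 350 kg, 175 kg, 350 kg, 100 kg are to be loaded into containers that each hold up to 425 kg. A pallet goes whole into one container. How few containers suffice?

8

Total = 350 + 350 + 350 + 350 + 350 + 300 + 300 + 175 + 150 + 100 + 100 = 2875 kg.
Lower bound: ⌈2875/425⌉ = 7 containers.
A packing using 8 containers:
  container 1: 350 = 350
  container 2: 350 = 350
  container 3: 350 = 350
  container 4: 350 = 350
  container 5: 350 = 350
  container 6: 300 + 100 = 400
  container 7: 300 + 100 = 400
  container 8: 175 + 150 = 325
No arrangement into 7 containers stays within capacity, so 8 is optimal.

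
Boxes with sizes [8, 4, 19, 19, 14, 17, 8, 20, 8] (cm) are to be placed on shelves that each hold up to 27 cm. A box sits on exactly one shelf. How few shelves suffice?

5

Total = 20 + 19 + 19 + 17 + 14 + 8 + 8 + 8 + 4 = 117 cm.
Lower bound: ⌈117/27⌉ = 5 shelves.
A packing using 5 shelves:
  shelf 1: 20 + 4 = 24
  shelf 2: 19 + 8 = 27
  shelf 3: 19 + 8 = 27
  shelf 4: 17 + 8 = 25
  shelf 5: 14 = 14
This matches the lower bound, so 5 is optimal.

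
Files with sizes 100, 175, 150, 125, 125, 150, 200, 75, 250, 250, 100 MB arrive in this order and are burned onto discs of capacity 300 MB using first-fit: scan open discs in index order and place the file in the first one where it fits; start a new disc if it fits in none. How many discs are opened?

7

  100 → disc 1 (new)  [load 100/300]
  175 → disc 1  [load 275/300]
  150 → disc 2 (new)  [load 150/300]
  125 → disc 2  [load 275/300]
  125 → disc 3 (new)  [load 125/300]
  150 → disc 3  [load 275/300]
  200 → disc 4 (new)  [load 200/300]
  75 → disc 4  [load 275/300]
  250 → disc 5 (new)  [load 250/300]
  250 → disc 6 (new)  [load 250/300]
  100 → disc 7 (new)  [load 100/300]
7 discs opened.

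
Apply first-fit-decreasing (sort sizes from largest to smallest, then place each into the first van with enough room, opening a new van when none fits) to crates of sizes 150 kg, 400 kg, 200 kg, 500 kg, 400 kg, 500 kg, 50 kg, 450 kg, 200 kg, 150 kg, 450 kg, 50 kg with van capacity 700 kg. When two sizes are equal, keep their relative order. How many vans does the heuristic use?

6

Sorted descending: 500, 500, 450, 450, 400, 400, 200, 200, 150, 150, 50, 50.
  500 → van 1 (new)  [load 500/700]
  500 → van 2 (new)  [load 500/700]
  450 → van 3 (new)  [load 450/700]
  450 → van 4 (new)  [load 450/700]
  400 → van 5 (new)  [load 400/700]
  400 → van 6 (new)  [load 400/700]
  200 → van 1  [load 700/700]
  200 → van 2  [load 700/700]
  150 → van 3  [load 600/700]
  150 → van 4  [load 600/700]
  50 → van 3  [load 650/700]
  50 → van 3  [load 700/700]
6 vans opened.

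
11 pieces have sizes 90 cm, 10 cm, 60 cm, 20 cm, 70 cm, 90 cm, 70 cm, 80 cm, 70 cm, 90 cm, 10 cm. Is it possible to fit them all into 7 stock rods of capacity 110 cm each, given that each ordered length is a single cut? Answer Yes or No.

No

Total = 660 cm; ⌈660/110⌉ = 6.
8 pieces each exceed half the capacity and cannot share a stock rod, forcing at least 8 stock rods.
At least 8 stock rods are required, but only 7 are allowed.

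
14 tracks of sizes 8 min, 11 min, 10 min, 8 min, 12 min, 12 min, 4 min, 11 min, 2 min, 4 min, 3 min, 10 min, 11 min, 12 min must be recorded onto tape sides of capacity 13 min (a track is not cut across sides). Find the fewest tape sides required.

Total = 12 + 12 + 12 + 11 + 11 + 11 + 10 + 10 + 8 + 8 + 4 + 4 + 3 + 2 = 118 min.
Lower bound: ⌈118/13⌉ = 10 tape sides.
A packing using 10 tape sides:
  side 1: 12 = 12
  side 2: 12 = 12
  side 3: 12 = 12
  side 4: 11 + 2 = 13
  side 5: 11 = 11
  side 6: 11 = 11
  side 7: 10 + 3 = 13
  side 8: 10 = 10
  side 9: 8 + 4 = 12
  side 10: 8 + 4 = 12
This matches the lower bound, so 10 is optimal.

10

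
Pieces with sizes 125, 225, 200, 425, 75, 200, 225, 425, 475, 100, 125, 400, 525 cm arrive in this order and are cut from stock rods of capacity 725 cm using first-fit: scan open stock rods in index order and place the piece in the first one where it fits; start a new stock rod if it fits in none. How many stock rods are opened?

6

  125 → stock rod 1 (new)  [load 125/725]
  225 → stock rod 1  [load 350/725]
  200 → stock rod 1  [load 550/725]
  425 → stock rod 2 (new)  [load 425/725]
  75 → stock rod 1  [load 625/725]
  200 → stock rod 2  [load 625/725]
  225 → stock rod 3 (new)  [load 225/725]
  425 → stock rod 3  [load 650/725]
  475 → stock rod 4 (new)  [load 475/725]
  100 → stock rod 1  [load 725/725]
  125 → stock rod 4  [load 600/725]
  400 → stock rod 5 (new)  [load 400/725]
  525 → stock rod 6 (new)  [load 525/725]
6 stock rods opened.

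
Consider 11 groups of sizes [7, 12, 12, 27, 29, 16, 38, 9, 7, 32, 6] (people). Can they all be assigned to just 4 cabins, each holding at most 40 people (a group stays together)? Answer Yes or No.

Total = 195 people; ⌈195/40⌉ = 5.
At least 5 cabins are required, but only 4 are allowed.

No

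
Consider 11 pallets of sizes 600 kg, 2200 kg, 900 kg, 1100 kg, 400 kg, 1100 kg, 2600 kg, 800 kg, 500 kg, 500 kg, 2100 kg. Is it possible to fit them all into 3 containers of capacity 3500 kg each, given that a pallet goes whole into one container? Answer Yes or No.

Total = 12800 kg; ⌈12800/3500⌉ = 4.
At least 4 containers are required, but only 3 are allowed.

No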